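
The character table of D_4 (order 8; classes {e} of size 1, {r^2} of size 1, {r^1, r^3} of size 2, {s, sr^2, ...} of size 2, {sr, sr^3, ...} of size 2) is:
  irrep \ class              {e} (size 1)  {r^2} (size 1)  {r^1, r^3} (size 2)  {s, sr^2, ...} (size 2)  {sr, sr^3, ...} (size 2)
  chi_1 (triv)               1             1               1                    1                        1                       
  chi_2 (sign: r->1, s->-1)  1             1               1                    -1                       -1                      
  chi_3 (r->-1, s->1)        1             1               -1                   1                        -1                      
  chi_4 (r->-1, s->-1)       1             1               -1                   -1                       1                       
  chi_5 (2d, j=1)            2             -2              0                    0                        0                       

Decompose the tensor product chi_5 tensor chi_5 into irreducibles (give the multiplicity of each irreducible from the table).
chi_5 tensor chi_5 = chi_1 + chi_2 + chi_3 + chi_4 (all other irreducibles have multiplicity 0).

Proof sketch: The character of a tensor product is the pointwise product (chi_5 * chi_5)(C) = chi_5(C) * chi_5(C):
  {e}: (2)*(2), {r^2}: (-2)*(-2), {r^1, r^3}: (0)*(0), {s, sr^2, ...}: (0)*(0), {sr, sr^3, ...}: (0)*(0)
so (chi_5 * chi_5) takes values
  {e} -> 4, {r^2} -> 4, {r^1, r^3} -> 0, {s, sr^2, ...} -> 0, {sr, sr^3, ...} -> 0.
Now take the inner product of this character with each irreducible chi from the table, <chi_5*chi_5, chi> = (1/8) sum_C |C| (chi_5*chi_5)(C) conj(chi(C)):
  <chi_5*chi_5, chi_1> = (1/8)[1*(4)*conj(1) + 1*(4)*conj(1) + 2*(0)*conj(1) + 2*(0)*conj(1) + 2*(0)*conj(1)]
      = (1/8)[(4) + (4) + (0) + (0) + (0)] = 8/8 = 1
  <chi_5*chi_5, chi_2> = (1/8)[1*(4)*conj(1) + 1*(4)*conj(1) + 2*(0)*conj(1) + 2*(0)*conj(-1) + 2*(0)*conj(-1)]
      = (1/8)[(4) + (4) + (0) + (0) + (0)] = 8/8 = 1
  <chi_5*chi_5, chi_3> = (1/8)[1*(4)*conj(1) + 1*(4)*conj(1) + 2*(0)*conj(-1) + 2*(0)*conj(1) + 2*(0)*conj(-1)]
      = (1/8)[(4) + (4) + (0) + (0) + (0)] = 8/8 = 1
  <chi_5*chi_5, chi_4> = (1/8)[1*(4)*conj(1) + 1*(4)*conj(1) + 2*(0)*conj(-1) + 2*(0)*conj(-1) + 2*(0)*conj(1)]
      = (1/8)[(4) + (4) + (0) + (0) + (0)] = 8/8 = 1
  <chi_5*chi_5, chi_5> = (1/8)[1*(4)*conj(2) + 1*(4)*conj(-2) + 2*(0)*conj(0) + 2*(0)*conj(0) + 2*(0)*conj(0)]
      = (1/8)[(8) + (-8) + (0) + (0) + (0)] = 0/8 = 0
Hence the multiplicities are chi_1: 1, chi_2: 1, chi_3: 1, chi_4: 1. Dimension check: dim(chi_5)*dim(chi_5) = 2*2 = 4 and sum (mult * dim) = 1*1 + 1*1 + 1*1 + 1*1 = 4.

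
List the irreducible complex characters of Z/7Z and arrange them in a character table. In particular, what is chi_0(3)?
Character table of Z/7Z (irreps indexed chi_0,...,chi_6 with chi_k(m) = zeta_7^(k*m), zeta_7 = exp(2*pi*i/7)):
  irrep \ class  {0} (size 1)  {1} (size 1)    {2} (size 1)    {3} (size 1)    {4} (size 1)    {5} (size 1)    {6} (size 1)  
  chi_0          1             1               1               1               1               1               1             
  chi_1          1             exp(2*I*pi/7)   exp(4*I*pi/7)   exp(6*I*pi/7)   exp(-6*I*pi/7)  exp(-4*I*pi/7)  exp(-2*I*pi/7)
  chi_2          1             exp(4*I*pi/7)   exp(-6*I*pi/7)  exp(-2*I*pi/7)  exp(2*I*pi/7)   exp(6*I*pi/7)   exp(-4*I*pi/7)
  chi_3          1             exp(6*I*pi/7)   exp(-2*I*pi/7)  exp(4*I*pi/7)   exp(-4*I*pi/7)  exp(2*I*pi/7)   exp(-6*I*pi/7)
  chi_4          1             exp(-6*I*pi/7)  exp(2*I*pi/7)   exp(-4*I*pi/7)  exp(4*I*pi/7)   exp(-2*I*pi/7)  exp(6*I*pi/7) 
  chi_5          1             exp(-4*I*pi/7)  exp(6*I*pi/7)   exp(2*I*pi/7)   exp(-2*I*pi/7)  exp(-6*I*pi/7)  exp(4*I*pi/7) 
  chi_6          1             exp(-2*I*pi/7)  exp(-4*I*pi/7)  exp(-6*I*pi/7)  exp(6*I*pi/7)   exp(4*I*pi/7)   exp(2*I*pi/7) 

Spot check: chi_0(3) = zeta_7^(0*3) = zeta_7^0 = 1.

Explanation: Z/7Z is abelian, so all 7 irreducible complex representations are 1-dimensional. They are given by chi_k(m) = zeta_7^(k*m) for k = 0,...,6. Row orthogonality: sum_m chi_k(m) conj(chi_l(m)) = 7 * [k = l].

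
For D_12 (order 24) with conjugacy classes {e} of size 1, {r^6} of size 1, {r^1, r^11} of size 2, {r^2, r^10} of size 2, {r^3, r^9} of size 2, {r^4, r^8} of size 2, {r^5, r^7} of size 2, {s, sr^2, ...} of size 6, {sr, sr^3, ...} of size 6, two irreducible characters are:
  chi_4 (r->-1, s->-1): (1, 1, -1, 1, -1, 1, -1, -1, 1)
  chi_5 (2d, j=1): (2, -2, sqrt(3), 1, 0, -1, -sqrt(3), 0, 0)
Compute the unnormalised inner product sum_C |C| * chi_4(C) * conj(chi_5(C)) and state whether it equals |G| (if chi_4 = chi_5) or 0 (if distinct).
Sum = 0; so <chi_4, chi_5> = 0 (distinct irreducibles are orthogonal).

Explanation: Compute term by term over conjugacy classes (|C| * chi_4(C) * conj(chi_5(C))):
  1*(1)*conj(2) + 1*(1)*conj(-2) + 2*(-1)*conj(sqrt(3)) + 2*(1)*conj(1) + 2*(-1)*conj(0) + 2*(1)*conj(-1) + 2*(-1)*conj(-sqrt(3)) + 6*(-1)*conj(0) + 6*(1)*conj(0)
  = (2) + (-2) + (-2*sqrt(3)) + (2) + (0) + (-2) + (2*sqrt(3)) + (0) + (0)
  = 0.
Dividing by |G| = 24 gives 0/24 = 0, matching the row-orthogonality relation <chi_4, chi_5> = [chi_4 = chi_5].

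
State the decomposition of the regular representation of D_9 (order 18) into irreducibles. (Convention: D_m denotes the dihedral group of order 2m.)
Each irreducible V_i of dimension d_i appears with multiplicity d_i, i.e. rho_reg = (direct sum over all irreducibles V_i) d_i V_i. The irreducible dimensions for D_9 are 1, 1, 2, 2, 2, 2: 2 irreducibles of dimension 1, each with multiplicity 1; 4 irreducibles of dimension 2, each with multiplicity 2. Total dimension 2*1*1 + 4*2*2 = 18 = |G|.

Derivation: General theorem: in the regular representation of a finite group G, each irreducible appears with multiplicity equal to its dimension. Check: dim(rho_reg) = sum d_i^2 = 1 + 1 + 4 + 4 + 4 + 4 = 18 = |G|.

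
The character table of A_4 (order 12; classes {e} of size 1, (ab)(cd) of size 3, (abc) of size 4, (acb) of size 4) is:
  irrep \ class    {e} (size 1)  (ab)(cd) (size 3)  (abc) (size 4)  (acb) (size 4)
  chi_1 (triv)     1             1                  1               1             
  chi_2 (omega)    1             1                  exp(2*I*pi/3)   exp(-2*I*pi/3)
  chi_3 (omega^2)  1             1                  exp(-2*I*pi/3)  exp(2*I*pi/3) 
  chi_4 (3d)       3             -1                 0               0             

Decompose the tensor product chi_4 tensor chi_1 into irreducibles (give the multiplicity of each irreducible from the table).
chi_4 tensor chi_1 = chi_4 (all other irreducibles have multiplicity 0).

Solution. The character of a tensor product is the pointwise product (chi_4 * chi_1)(C) = chi_4(C) * chi_1(C):
  {e}: (3)*(1), (ab)(cd): (-1)*(1), (abc): (0)*(1), (acb): (0)*(1)
so (chi_4 * chi_1) takes values
  {e} -> 3, (ab)(cd) -> -1, (abc) -> 0, (acb) -> 0.
Now take the inner product of this character with each irreducible chi from the table, <chi_4*chi_1, chi> = (1/12) sum_C |C| (chi_4*chi_1)(C) conj(chi(C)):
  <chi_4*chi_1, chi_1> = (1/12)[1*(3)*conj(1) + 3*(-1)*conj(1) + 4*(0)*conj(1) + 4*(0)*conj(1)]
      = (1/12)[(3) + (-3) + (0) + (0)] = 0/12 = 0
  <chi_4*chi_1, chi_2> = (1/12)[1*(3)*conj(1) + 3*(-1)*conj(1) + 4*(0)*conj(exp(2*I*pi/3)) + 4*(0)*conj(exp(-2*I*pi/3))]
      = (1/12)[(3) + (-3) + (0) + (0)] = 0/12 = 0
  <chi_4*chi_1, chi_3> = (1/12)[1*(3)*conj(1) + 3*(-1)*conj(1) + 4*(0)*conj(exp(-2*I*pi/3)) + 4*(0)*conj(exp(2*I*pi/3))]
      = (1/12)[(3) + (-3) + (0) + (0)] = 0/12 = 0
  <chi_4*chi_1, chi_4> = (1/12)[1*(3)*conj(3) + 3*(-1)*conj(-1) + 4*(0)*conj(0) + 4*(0)*conj(0)]
      = (1/12)[(9) + (3) + (0) + (0)] = 12/12 = 1
(Exp terms are combined using exp(i*s)*conj(exp(i*t)) = exp(i*(s-t)), and sums of them are collapsed using the identity that for every m > 1 the m distinct m-th roots of unity sum to 0, e.g. 1 + exp(2*I*pi/3) + exp(-2*I*pi/3) = 0.)
Hence the multiplicities are chi_4: 1. Dimension check: dim(chi_4)*dim(chi_1) = 3*1 = 3 and sum (mult * dim) = 1*3 = 3.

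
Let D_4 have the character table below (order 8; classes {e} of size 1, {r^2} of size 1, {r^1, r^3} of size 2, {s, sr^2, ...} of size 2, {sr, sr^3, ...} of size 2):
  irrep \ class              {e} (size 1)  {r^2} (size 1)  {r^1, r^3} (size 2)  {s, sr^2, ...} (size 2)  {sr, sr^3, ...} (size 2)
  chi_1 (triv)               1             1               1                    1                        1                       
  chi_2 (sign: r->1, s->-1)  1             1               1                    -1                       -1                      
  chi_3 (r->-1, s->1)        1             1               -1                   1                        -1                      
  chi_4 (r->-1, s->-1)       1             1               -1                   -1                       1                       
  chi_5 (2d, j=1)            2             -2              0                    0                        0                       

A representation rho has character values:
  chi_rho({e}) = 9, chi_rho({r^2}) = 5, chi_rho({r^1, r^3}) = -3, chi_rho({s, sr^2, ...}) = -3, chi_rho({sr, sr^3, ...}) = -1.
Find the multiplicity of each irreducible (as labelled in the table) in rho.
Multiplicities: chi_1: 0, chi_2: 2, chi_3: 2, chi_4: 3, chi_5: 1.

Solution. Use <chi_rho, chi> = (1/|G|) sum_C |C| * chi_rho(C) * conj(chi(C)) with |G| = 8 for each irreducible chi in the table:
  <chi_rho, chi_1> = (1/8)[1*(9)*conj(1) + 1*(5)*conj(1) + 2*(-3)*conj(1) + 2*(-3)*conj(1) + 2*(-1)*conj(1)]
      = (1/8)[(9) + (5) + (-6) + (-6) + (-2)] = 0/8 = 0
  <chi_rho, chi_2> = (1/8)[1*(9)*conj(1) + 1*(5)*conj(1) + 2*(-3)*conj(1) + 2*(-3)*conj(-1) + 2*(-1)*conj(-1)]
      = (1/8)[(9) + (5) + (-6) + (6) + (2)] = 16/8 = 2
  <chi_rho, chi_3> = (1/8)[1*(9)*conj(1) + 1*(5)*conj(1) + 2*(-3)*conj(-1) + 2*(-3)*conj(1) + 2*(-1)*conj(-1)]
      = (1/8)[(9) + (5) + (6) + (-6) + (2)] = 16/8 = 2
  <chi_rho, chi_4> = (1/8)[1*(9)*conj(1) + 1*(5)*conj(1) + 2*(-3)*conj(-1) + 2*(-3)*conj(-1) + 2*(-1)*conj(1)]
      = (1/8)[(9) + (5) + (6) + (6) + (-2)] = 24/8 = 3
  <chi_rho, chi_5> = (1/8)[1*(9)*conj(2) + 1*(5)*conj(-2) + 2*(-3)*conj(0) + 2*(-3)*conj(0) + 2*(-1)*conj(0)]
      = (1/8)[(18) + (-10) + (0) + (0) + (0)] = 8/8 = 1
Dimension check: dim(rho) = sum (mult * dim) = 0*1 + 2*1 + 2*1 + 3*1 + 1*2 = 9 = chi_rho(e) = 9.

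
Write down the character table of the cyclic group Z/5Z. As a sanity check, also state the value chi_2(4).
Character table of Z/5Z (irreps indexed chi_0,...,chi_4 with chi_k(m) = zeta_5^(k*m), zeta_5 = exp(2*pi*i/5)):
  irrep \ class  {0} (size 1)  {1} (size 1)    {2} (size 1)    {3} (size 1)    {4} (size 1)  
  chi_0          1             1               1               1               1             
  chi_1          1             exp(2*I*pi/5)   exp(4*I*pi/5)   exp(-4*I*pi/5)  exp(-2*I*pi/5)
  chi_2          1             exp(4*I*pi/5)   exp(-2*I*pi/5)  exp(2*I*pi/5)   exp(-4*I*pi/5)
  chi_3          1             exp(-4*I*pi/5)  exp(2*I*pi/5)   exp(-2*I*pi/5)  exp(4*I*pi/5) 
  chi_4          1             exp(-2*I*pi/5)  exp(-4*I*pi/5)  exp(4*I*pi/5)   exp(2*I*pi/5) 

Spot check: chi_2(4) = zeta_5^(2*4) = zeta_5^8 = exp(-4*I*pi/5).

Solution. Z/5Z is abelian, so all 5 irreducible complex representations are 1-dimensional. They are given by chi_k(m) = zeta_5^(k*m) for k = 0,...,4. Row orthogonality: sum_m chi_k(m) conj(chi_l(m)) = 5 * [k = l].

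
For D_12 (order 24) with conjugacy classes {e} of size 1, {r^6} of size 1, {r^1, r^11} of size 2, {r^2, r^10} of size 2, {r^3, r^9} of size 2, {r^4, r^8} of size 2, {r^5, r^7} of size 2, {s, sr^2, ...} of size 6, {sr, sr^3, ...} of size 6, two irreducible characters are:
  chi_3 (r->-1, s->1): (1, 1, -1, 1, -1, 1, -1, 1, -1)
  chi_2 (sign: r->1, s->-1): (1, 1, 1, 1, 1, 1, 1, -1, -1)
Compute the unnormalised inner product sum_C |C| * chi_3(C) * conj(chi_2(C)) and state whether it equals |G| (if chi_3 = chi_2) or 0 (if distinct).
Sum = 0; so <chi_3, chi_2> = 0 (distinct irreducibles are orthogonal).

Justification: Compute term by term over conjugacy classes (|C| * chi_3(C) * conj(chi_2(C))):
  1*(1)*conj(1) + 1*(1)*conj(1) + 2*(-1)*conj(1) + 2*(1)*conj(1) + 2*(-1)*conj(1) + 2*(1)*conj(1) + 2*(-1)*conj(1) + 6*(1)*conj(-1) + 6*(-1)*conj(-1)
  = (1) + (1) + (-2) + (2) + (-2) + (2) + (-2) + (-6) + (6)
  = 0.
Dividing by |G| = 24 gives 0/24 = 0, matching the row-orthogonality relation <chi_3, chi_2> = [chi_3 = chi_2].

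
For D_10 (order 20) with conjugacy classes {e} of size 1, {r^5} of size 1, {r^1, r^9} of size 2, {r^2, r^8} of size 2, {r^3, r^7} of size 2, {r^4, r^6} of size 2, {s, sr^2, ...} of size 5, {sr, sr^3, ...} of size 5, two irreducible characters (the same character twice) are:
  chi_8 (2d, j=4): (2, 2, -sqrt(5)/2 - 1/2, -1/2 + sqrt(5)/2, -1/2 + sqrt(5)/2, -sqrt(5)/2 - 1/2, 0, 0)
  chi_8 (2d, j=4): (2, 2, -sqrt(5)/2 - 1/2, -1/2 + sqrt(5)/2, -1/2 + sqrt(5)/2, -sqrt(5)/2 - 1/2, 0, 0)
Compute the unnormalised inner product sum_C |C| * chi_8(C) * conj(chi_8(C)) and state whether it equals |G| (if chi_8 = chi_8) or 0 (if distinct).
Sum = 20 = |G| = 20; so <chi_8, chi_8> = 1 (norm-1 confirms irreducibility).

Proof sketch: Compute term by term over conjugacy classes (|C| * chi_8(C) * conj(chi_8(C))):
  1*(2)*conj(2) + 1*(2)*conj(2) + 2*(-sqrt(5)/2 - 1/2)*conj(-sqrt(5)/2 - 1/2) + 2*(-1/2 + sqrt(5)/2)*conj(-1/2 + sqrt(5)/2) + 2*(-1/2 + sqrt(5)/2)*conj(-1/2 + sqrt(5)/2) + 2*(-sqrt(5)/2 - 1/2)*conj(-sqrt(5)/2 - 1/2) + 5*(0)*conj(0) + 5*(0)*conj(0)
  = (4) + (4) + (sqrt(5) + 3) + (3 - sqrt(5)) + (3 - sqrt(5)) + (sqrt(5) + 3) + (0) + (0)
  = 20.
Dividing by |G| = 20 gives 20/20 = 1, matching the row-orthogonality relation <chi_8, chi_8> = [chi_8 = chi_8].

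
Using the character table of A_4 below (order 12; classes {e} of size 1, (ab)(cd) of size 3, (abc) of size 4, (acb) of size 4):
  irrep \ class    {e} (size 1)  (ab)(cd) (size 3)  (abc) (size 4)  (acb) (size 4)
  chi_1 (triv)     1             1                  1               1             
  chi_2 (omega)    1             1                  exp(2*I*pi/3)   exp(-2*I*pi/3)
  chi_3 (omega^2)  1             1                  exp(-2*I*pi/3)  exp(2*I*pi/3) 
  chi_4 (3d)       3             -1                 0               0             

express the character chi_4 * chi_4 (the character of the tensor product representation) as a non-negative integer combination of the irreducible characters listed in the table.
chi_4 tensor chi_4 = chi_1 + chi_2 + chi_3 + 2*chi_4 (all other irreducibles have multiplicity 0).

Proof sketch: The character of a tensor product is the pointwise product (chi_4 * chi_4)(C) = chi_4(C) * chi_4(C):
  {e}: (3)*(3), (ab)(cd): (-1)*(-1), (abc): (0)*(0), (acb): (0)*(0)
so (chi_4 * chi_4) takes values
  {e} -> 9, (ab)(cd) -> 1, (abc) -> 0, (acb) -> 0.
Now take the inner product of this character with each irreducible chi from the table, <chi_4*chi_4, chi> = (1/12) sum_C |C| (chi_4*chi_4)(C) conj(chi(C)):
  <chi_4*chi_4, chi_1> = (1/12)[1*(9)*conj(1) + 3*(1)*conj(1) + 4*(0)*conj(1) + 4*(0)*conj(1)]
      = (1/12)[(9) + (3) + (0) + (0)] = 12/12 = 1
  <chi_4*chi_4, chi_2> = (1/12)[1*(9)*conj(1) + 3*(1)*conj(1) + 4*(0)*conj(exp(2*I*pi/3)) + 4*(0)*conj(exp(-2*I*pi/3))]
      = (1/12)[(9) + (3) + (0) + (0)] = 12/12 = 1
  <chi_4*chi_4, chi_3> = (1/12)[1*(9)*conj(1) + 3*(1)*conj(1) + 4*(0)*conj(exp(-2*I*pi/3)) + 4*(0)*conj(exp(2*I*pi/3))]
      = (1/12)[(9) + (3) + (0) + (0)] = 12/12 = 1
  <chi_4*chi_4, chi_4> = (1/12)[1*(9)*conj(3) + 3*(1)*conj(-1) + 4*(0)*conj(0) + 4*(0)*conj(0)]
      = (1/12)[(27) + (-3) + (0) + (0)] = 24/12 = 2
(Exp terms are combined using exp(i*s)*conj(exp(i*t)) = exp(i*(s-t)), and sums of them are collapsed using the identity that for every m > 1 the m distinct m-th roots of unity sum to 0, e.g. 1 + exp(2*I*pi/3) + exp(-2*I*pi/3) = 0.)
Hence the multiplicities are chi_1: 1, chi_2: 1, chi_3: 1, chi_4: 2. Dimension check: dim(chi_4)*dim(chi_4) = 3*3 = 9 and sum (mult * dim) = 1*1 + 1*1 + 1*1 + 2*3 = 9.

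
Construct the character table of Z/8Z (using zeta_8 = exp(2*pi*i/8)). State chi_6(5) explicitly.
Character table of Z/8Z (irreps indexed chi_0,...,chi_7 with chi_k(m) = zeta_8^(k*m), zeta_8 = exp(2*pi*i/8)):
  irrep \ class  {0} (size 1)  {1} (size 1)    {2} (size 1)  {3} (size 1)    {4} (size 1)  {5} (size 1)    {6} (size 1)  {7} (size 1)  
  chi_0          1             1               1             1               1             1               1             1             
  chi_1          1             exp(I*pi/4)     I             exp(3*I*pi/4)   -1            exp(-3*I*pi/4)  -I            exp(-I*pi/4)  
  chi_2          1             I               -1            -I              1             I               -1            -I            
  chi_3          1             exp(3*I*pi/4)   -I            exp(I*pi/4)     -1            exp(-I*pi/4)    I             exp(-3*I*pi/4)
  chi_4          1             -1              1             -1              1             -1              1             -1            
  chi_5          1             exp(-3*I*pi/4)  I             exp(-I*pi/4)    -1            exp(I*pi/4)     -I            exp(3*I*pi/4) 
  chi_6          1             -I              -1            I               1             -I              -1            I             
  chi_7          1             exp(-I*pi/4)    -I            exp(-3*I*pi/4)  -1            exp(3*I*pi/4)   I             exp(I*pi/4)   

Spot check: chi_6(5) = zeta_8^(6*5) = zeta_8^30 = -I.

Reasoning: Z/8Z is abelian, so all 8 irreducible complex representations are 1-dimensional. They are given by chi_k(m) = zeta_8^(k*m) for k = 0,...,7. Row orthogonality: sum_m chi_k(m) conj(chi_l(m)) = 8 * [k = l].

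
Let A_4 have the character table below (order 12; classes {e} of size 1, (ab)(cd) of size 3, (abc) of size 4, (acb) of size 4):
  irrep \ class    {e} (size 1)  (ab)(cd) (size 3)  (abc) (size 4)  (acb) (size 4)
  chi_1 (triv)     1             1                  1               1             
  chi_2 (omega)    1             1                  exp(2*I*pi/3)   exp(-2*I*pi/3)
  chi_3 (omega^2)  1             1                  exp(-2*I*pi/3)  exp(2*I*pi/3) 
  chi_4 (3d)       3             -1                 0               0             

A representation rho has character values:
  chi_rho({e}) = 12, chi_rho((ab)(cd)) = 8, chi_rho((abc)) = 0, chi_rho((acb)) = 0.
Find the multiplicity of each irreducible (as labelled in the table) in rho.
Multiplicities: chi_1: 3, chi_2: 3, chi_3: 3, chi_4: 1.

Proof sketch: Use <chi_rho, chi> = (1/|G|) sum_C |C| * chi_rho(C) * conj(chi(C)) with |G| = 12 for each irreducible chi in the table:
  <chi_rho, chi_1> = (1/12)[1*(12)*conj(1) + 3*(8)*conj(1) + 4*(0)*conj(1) + 4*(0)*conj(1)]
      = (1/12)[(12) + (24) + (0) + (0)] = 36/12 = 3
  <chi_rho, chi_2> = (1/12)[1*(12)*conj(1) + 3*(8)*conj(1) + 4*(0)*conj(exp(2*I*pi/3)) + 4*(0)*conj(exp(-2*I*pi/3))]
      = (1/12)[(12) + (24) + (0) + (0)] = 36/12 = 3
  <chi_rho, chi_3> = (1/12)[1*(12)*conj(1) + 3*(8)*conj(1) + 4*(0)*conj(exp(-2*I*pi/3)) + 4*(0)*conj(exp(2*I*pi/3))]
      = (1/12)[(12) + (24) + (0) + (0)] = 36/12 = 3
  <chi_rho, chi_4> = (1/12)[1*(12)*conj(3) + 3*(8)*conj(-1) + 4*(0)*conj(0) + 4*(0)*conj(0)]
      = (1/12)[(36) + (-24) + (0) + (0)] = 12/12 = 1
(Exp terms are combined using exp(i*s)*conj(exp(i*t)) = exp(i*(s-t)), and sums of them are collapsed using the identity that for every m > 1 the m distinct m-th roots of unity sum to 0, e.g. 1 + exp(2*I*pi/3) + exp(-2*I*pi/3) = 0.)
Dimension check: dim(rho) = sum (mult * dim) = 3*1 + 3*1 + 3*1 + 1*3 = 12 = chi_rho(e) = 12.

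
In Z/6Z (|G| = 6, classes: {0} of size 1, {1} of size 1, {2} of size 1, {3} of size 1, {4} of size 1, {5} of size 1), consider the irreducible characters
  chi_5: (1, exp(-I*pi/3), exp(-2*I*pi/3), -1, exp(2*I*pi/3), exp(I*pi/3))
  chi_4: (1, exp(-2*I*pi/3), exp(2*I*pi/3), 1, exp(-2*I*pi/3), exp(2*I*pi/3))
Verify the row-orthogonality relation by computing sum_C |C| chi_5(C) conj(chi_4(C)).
Sum = 0; so <chi_5, chi_4> = 0 (distinct irreducibles are orthogonal).

Explanation: Compute term by term over conjugacy classes (|C| * chi_5(C) * conj(chi_4(C))):
  1*(1)*conj(1) + 1*(exp(-I*pi/3))*conj(exp(-2*I*pi/3)) + 1*(exp(-2*I*pi/3))*conj(exp(2*I*pi/3)) + 1*(-1)*conj(1) + 1*(exp(2*I*pi/3))*conj(exp(-2*I*pi/3)) + 1*(exp(I*pi/3))*conj(exp(2*I*pi/3))
  = (1) + (exp(I*pi/3)) + (exp(2*I*pi/3)) + (-1) + (exp(-2*I*pi/3)) + (exp(-I*pi/3))
  = 0.
(Exp terms are combined using exp(i*s)*conj(exp(i*t)) = exp(i*(s-t)), and sums of them are collapsed using the identity that for every m > 1 the m distinct m-th roots of unity sum to 0, e.g. 1 + exp(2*I*pi/3) + exp(-2*I*pi/3) = 0.)
Dividing by |G| = 6 gives 0/6 = 0, matching the row-orthogonality relation <chi_5, chi_4> = [chi_5 = chi_4].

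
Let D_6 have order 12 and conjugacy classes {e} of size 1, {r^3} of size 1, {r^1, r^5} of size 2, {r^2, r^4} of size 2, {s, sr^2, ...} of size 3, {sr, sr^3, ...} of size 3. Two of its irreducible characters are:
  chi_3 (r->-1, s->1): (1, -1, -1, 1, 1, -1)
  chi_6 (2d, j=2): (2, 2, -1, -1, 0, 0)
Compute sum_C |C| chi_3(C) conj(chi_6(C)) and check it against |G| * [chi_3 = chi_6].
Sum = 0; so <chi_3, chi_6> = 0 (distinct irreducibles are orthogonal).

Why: Compute term by term over conjugacy classes (|C| * chi_3(C) * conj(chi_6(C))):
  1*(1)*conj(2) + 1*(-1)*conj(2) + 2*(-1)*conj(-1) + 2*(1)*conj(-1) + 3*(1)*conj(0) + 3*(-1)*conj(0)
  = (2) + (-2) + (2) + (-2) + (0) + (0)
  = 0.
Dividing by |G| = 12 gives 0/12 = 0, matching the row-orthogonality relation <chi_3, chi_6> = [chi_3 = chi_6].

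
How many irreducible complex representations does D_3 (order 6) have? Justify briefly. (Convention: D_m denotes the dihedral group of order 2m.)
3

Working: The number of irreducible complex representations of a finite group equals its number of conjugacy classes. D_3 has 3 conjugacy classes ((n+3)/2 for n odd), so D_3 (order 6) has exactly 3 irreducible complex representations.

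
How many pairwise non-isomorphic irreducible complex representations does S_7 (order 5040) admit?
15

The number of irreducible complex representations of a finite group equals its number of conjugacy classes. Conjugacy classes in S_7 correspond to cycle types, i.e. partitions of 7; there are p(7) = 15 of them, so S_7 (order 5040) has exactly 15 irreducible complex representations.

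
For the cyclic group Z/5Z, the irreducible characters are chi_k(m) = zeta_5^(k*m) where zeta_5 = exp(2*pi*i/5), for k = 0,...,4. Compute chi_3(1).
chi_3(1) = zeta_5^3 = exp(-4*I*pi/5)

Solution. chi_3(1) = zeta_5^(3*1) = zeta_5^3. Since zeta_5^5 = 1, this equals zeta_5^3 = exp(2*pi*i*3/5) = exp(-4*I*pi/5).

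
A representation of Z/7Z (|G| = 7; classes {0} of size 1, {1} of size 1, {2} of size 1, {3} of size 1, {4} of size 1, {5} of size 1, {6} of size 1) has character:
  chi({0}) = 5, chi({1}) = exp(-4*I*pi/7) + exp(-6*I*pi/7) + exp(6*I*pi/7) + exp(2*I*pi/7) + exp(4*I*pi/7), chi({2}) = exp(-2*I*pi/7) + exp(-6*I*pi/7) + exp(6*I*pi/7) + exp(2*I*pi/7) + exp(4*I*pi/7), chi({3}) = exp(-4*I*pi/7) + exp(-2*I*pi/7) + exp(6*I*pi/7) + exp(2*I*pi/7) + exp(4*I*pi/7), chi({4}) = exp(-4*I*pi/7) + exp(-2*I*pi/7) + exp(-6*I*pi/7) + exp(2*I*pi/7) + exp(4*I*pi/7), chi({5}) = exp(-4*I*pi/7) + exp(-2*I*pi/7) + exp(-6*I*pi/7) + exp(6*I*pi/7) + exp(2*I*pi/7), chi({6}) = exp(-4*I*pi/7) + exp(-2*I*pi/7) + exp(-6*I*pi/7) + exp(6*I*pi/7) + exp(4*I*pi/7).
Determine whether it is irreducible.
Not irreducible (reducible): <chi, chi> = 5 > 1.

Solution. <chi, chi> = (1/|G|) sum_C |C| * |chi(C)|^2 = (1/7)[1*|5|^2 + 1*|exp(-4*I*pi/7) + exp(-6*I*pi/7) + exp(6*I*pi/7) + exp(2*I*pi/7) + exp(4*I*pi/7)|^2 + 1*|exp(-2*I*pi/7) + exp(-6*I*pi/7) + exp(6*I*pi/7) + exp(2*I*pi/7) + exp(4*I*pi/7)|^2 + 1*|exp(-4*I*pi/7) + exp(-2*I*pi/7) + exp(6*I*pi/7) + exp(2*I*pi/7) + exp(4*I*pi/7)|^2 + 1*|exp(-4*I*pi/7) + exp(-2*I*pi/7) + exp(-6*I*pi/7) + exp(2*I*pi/7) + exp(4*I*pi/7)|^2 + 1*|exp(-4*I*pi/7) + exp(-2*I*pi/7) + exp(-6*I*pi/7) + exp(6*I*pi/7) + exp(2*I*pi/7)|^2 + 1*|exp(-4*I*pi/7) + exp(-2*I*pi/7) + exp(-6*I*pi/7) + exp(6*I*pi/7) + exp(4*I*pi/7)|^2]
  = (1/7)[(25) + (5 + 4*exp(-2*I*pi/7) + 3*exp(-4*I*pi/7) + 3*exp(-6*I*pi/7) + 3*exp(6*I*pi/7) + 3*exp(4*I*pi/7) + 4*exp(2*I*pi/7)) + (5 + 4*exp(-4*I*pi/7) + 3*exp(-2*I*pi/7) + 3*exp(-6*I*pi/7) + 3*exp(6*I*pi/7) + 3*exp(2*I*pi/7) + 4*exp(4*I*pi/7)) + (5 + 3*exp(-4*I*pi/7) + 3*exp(-2*I*pi/7) + 4*exp(-6*I*pi/7) + 4*exp(6*I*pi/7) + 3*exp(2*I*pi/7) + 3*exp(4*I*pi/7)) + (5 + 3*exp(-4*I*pi/7) + 3*exp(-2*I*pi/7) + 4*exp(-6*I*pi/7) + 4*exp(6*I*pi/7) + 3*exp(2*I*pi/7) + 3*exp(4*I*pi/7)) + (5 + 4*exp(-4*I*pi/7) + 3*exp(-2*I*pi/7) + 3*exp(-6*I*pi/7) + 3*exp(6*I*pi/7) + 3*exp(2*I*pi/7) + 4*exp(4*I*pi/7)) + (5 + 4*exp(-2*I*pi/7) + 3*exp(-4*I*pi/7) + 3*exp(-6*I*pi/7) + 3*exp(6*I*pi/7) + 3*exp(4*I*pi/7) + 4*exp(2*I*pi/7))] = 35/7 = 5.
(Exp terms are combined using exp(i*s)*conj(exp(i*t)) = exp(i*(s-t)), and sums of them are collapsed using the identity that for every m > 1 the m distinct m-th roots of unity sum to 0, e.g. 1 + exp(2*I*pi/3) + exp(-2*I*pi/3) = 0.)
A character is irreducible iff <chi, chi> = 1, so this representation is reducible.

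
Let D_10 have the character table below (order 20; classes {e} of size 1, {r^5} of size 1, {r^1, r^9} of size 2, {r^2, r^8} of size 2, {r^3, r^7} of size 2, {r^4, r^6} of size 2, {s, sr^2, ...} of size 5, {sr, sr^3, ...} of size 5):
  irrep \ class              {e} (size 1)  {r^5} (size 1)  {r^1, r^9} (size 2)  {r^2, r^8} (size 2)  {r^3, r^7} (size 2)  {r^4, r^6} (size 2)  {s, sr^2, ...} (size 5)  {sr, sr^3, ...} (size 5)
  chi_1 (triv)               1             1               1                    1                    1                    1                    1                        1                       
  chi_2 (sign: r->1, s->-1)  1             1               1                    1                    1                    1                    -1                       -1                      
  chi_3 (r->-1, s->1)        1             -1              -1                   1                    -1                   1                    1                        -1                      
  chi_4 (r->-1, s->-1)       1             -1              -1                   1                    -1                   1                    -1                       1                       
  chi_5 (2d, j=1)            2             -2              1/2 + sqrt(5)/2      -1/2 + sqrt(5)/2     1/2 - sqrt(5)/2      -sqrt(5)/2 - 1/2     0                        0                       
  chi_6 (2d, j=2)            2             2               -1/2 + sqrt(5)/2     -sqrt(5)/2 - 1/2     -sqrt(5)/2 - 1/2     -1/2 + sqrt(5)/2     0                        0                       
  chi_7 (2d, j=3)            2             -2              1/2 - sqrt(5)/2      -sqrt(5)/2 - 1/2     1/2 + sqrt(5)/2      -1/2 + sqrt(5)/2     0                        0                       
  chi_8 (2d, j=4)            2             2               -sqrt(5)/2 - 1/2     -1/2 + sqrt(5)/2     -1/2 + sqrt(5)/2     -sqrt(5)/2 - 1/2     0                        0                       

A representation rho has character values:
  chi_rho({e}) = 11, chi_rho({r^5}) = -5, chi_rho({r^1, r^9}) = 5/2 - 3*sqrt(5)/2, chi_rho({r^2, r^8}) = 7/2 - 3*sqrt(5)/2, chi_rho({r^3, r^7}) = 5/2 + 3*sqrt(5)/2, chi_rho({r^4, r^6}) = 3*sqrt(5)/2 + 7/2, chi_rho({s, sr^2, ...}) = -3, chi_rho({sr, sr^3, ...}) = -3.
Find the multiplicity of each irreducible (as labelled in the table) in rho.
Multiplicities: chi_1: 0, chi_2: 3, chi_3: 1, chi_4: 1, chi_5: 0, chi_6: 0, chi_7: 3, chi_8: 0.

Justification: Use <chi_rho, chi> = (1/|G|) sum_C |C| * chi_rho(C) * conj(chi(C)) with |G| = 20 for each irreducible chi in the table:
  <chi_rho, chi_1> = (1/20)[1*(11)*conj(1) + 1*(-5)*conj(1) + 2*(5/2 - 3*sqrt(5)/2)*conj(1) + 2*(7/2 - 3*sqrt(5)/2)*conj(1) + 2*(5/2 + 3*sqrt(5)/2)*conj(1) + 2*(3*sqrt(5)/2 + 7/2)*conj(1) + 5*(-3)*conj(1) + 5*(-3)*conj(1)]
      = (1/20)[(11) + (-5) + (5 - 3*sqrt(5)) + (7 - 3*sqrt(5)) + (5 + 3*sqrt(5)) + (3*sqrt(5) + 7) + (-15) + (-15)] = 0/20 = 0
  <chi_rho, chi_2> = (1/20)[1*(11)*conj(1) + 1*(-5)*conj(1) + 2*(5/2 - 3*sqrt(5)/2)*conj(1) + 2*(7/2 - 3*sqrt(5)/2)*conj(1) + 2*(5/2 + 3*sqrt(5)/2)*conj(1) + 2*(3*sqrt(5)/2 + 7/2)*conj(1) + 5*(-3)*conj(-1) + 5*(-3)*conj(-1)]
      = (1/20)[(11) + (-5) + (5 - 3*sqrt(5)) + (7 - 3*sqrt(5)) + (5 + 3*sqrt(5)) + (3*sqrt(5) + 7) + (15) + (15)] = 60/20 = 3
  <chi_rho, chi_3> = (1/20)[1*(11)*conj(1) + 1*(-5)*conj(-1) + 2*(5/2 - 3*sqrt(5)/2)*conj(-1) + 2*(7/2 - 3*sqrt(5)/2)*conj(1) + 2*(5/2 + 3*sqrt(5)/2)*conj(-1) + 2*(3*sqrt(5)/2 + 7/2)*conj(1) + 5*(-3)*conj(1) + 5*(-3)*conj(-1)]
      = (1/20)[(11) + (5) + (-5 + 3*sqrt(5)) + (7 - 3*sqrt(5)) + (-3*sqrt(5) - 5) + (3*sqrt(5) + 7) + (-15) + (15)] = 20/20 = 1
  <chi_rho, chi_4> = (1/20)[1*(11)*conj(1) + 1*(-5)*conj(-1) + 2*(5/2 - 3*sqrt(5)/2)*conj(-1) + 2*(7/2 - 3*sqrt(5)/2)*conj(1) + 2*(5/2 + 3*sqrt(5)/2)*conj(-1) + 2*(3*sqrt(5)/2 + 7/2)*conj(1) + 5*(-3)*conj(-1) + 5*(-3)*conj(1)]
      = (1/20)[(11) + (5) + (-5 + 3*sqrt(5)) + (7 - 3*sqrt(5)) + (-3*sqrt(5) - 5) + (3*sqrt(5) + 7) + (15) + (-15)] = 20/20 = 1
  <chi_rho, chi_5> = (1/20)[1*(11)*conj(2) + 1*(-5)*conj(-2) + 2*(5/2 - 3*sqrt(5)/2)*conj(1/2 + sqrt(5)/2) + 2*(7/2 - 3*sqrt(5)/2)*conj(-1/2 + sqrt(5)/2) + 2*(5/2 + 3*sqrt(5)/2)*conj(1/2 - sqrt(5)/2) + 2*(3*sqrt(5)/2 + 7/2)*conj(-sqrt(5)/2 - 1/2) + 5*(-3)*conj(0) + 5*(-3)*conj(0)]
      = (1/20)[(22) + (10) + (-5 + sqrt(5)) + (-11 + 5*sqrt(5)) + (-5 - sqrt(5)) + (-5*sqrt(5) - 11) + (0) + (0)] = 0/20 = 0
  <chi_rho, chi_6> = (1/20)[1*(11)*conj(2) + 1*(-5)*conj(2) + 2*(5/2 - 3*sqrt(5)/2)*conj(-1/2 + sqrt(5)/2) + 2*(7/2 - 3*sqrt(5)/2)*conj(-sqrt(5)/2 - 1/2) + 2*(5/2 + 3*sqrt(5)/2)*conj(-sqrt(5)/2 - 1/2) + 2*(3*sqrt(5)/2 + 7/2)*conj(-1/2 + sqrt(5)/2) + 5*(-3)*conj(0) + 5*(-3)*conj(0)]
      = (1/20)[(22) + (-10) + (-10 + 4*sqrt(5)) + (4 - 2*sqrt(5)) + (-10 - 4*sqrt(5)) + (4 + 2*sqrt(5)) + (0) + (0)] = 0/20 = 0
  <chi_rho, chi_7> = (1/20)[1*(11)*conj(2) + 1*(-5)*conj(-2) + 2*(5/2 - 3*sqrt(5)/2)*conj(1/2 - sqrt(5)/2) + 2*(7/2 - 3*sqrt(5)/2)*conj(-sqrt(5)/2 - 1/2) + 2*(5/2 + 3*sqrt(5)/2)*conj(1/2 + sqrt(5)/2) + 2*(3*sqrt(5)/2 + 7/2)*conj(-1/2 + sqrt(5)/2) + 5*(-3)*conj(0) + 5*(-3)*conj(0)]
      = (1/20)[(22) + (10) + (10 - 4*sqrt(5)) + (4 - 2*sqrt(5)) + (4*sqrt(5) + 10) + (4 + 2*sqrt(5)) + (0) + (0)] = 60/20 = 3
  <chi_rho, chi_8> = (1/20)[1*(11)*conj(2) + 1*(-5)*conj(2) + 2*(5/2 - 3*sqrt(5)/2)*conj(-sqrt(5)/2 - 1/2) + 2*(7/2 - 3*sqrt(5)/2)*conj(-1/2 + sqrt(5)/2) + 2*(5/2 + 3*sqrt(5)/2)*conj(-1/2 + sqrt(5)/2) + 2*(3*sqrt(5)/2 + 7/2)*conj(-sqrt(5)/2 - 1/2) + 5*(-3)*conj(0) + 5*(-3)*conj(0)]
      = (1/20)[(22) + (-10) + (5 - sqrt(5)) + (-11 + 5*sqrt(5)) + (sqrt(5) + 5) + (-5*sqrt(5) - 11) + (0) + (0)] = 0/20 = 0
Dimension check: dim(rho) = sum (mult * dim) = 0*1 + 3*1 + 1*1 + 1*1 + 0*2 + 0*2 + 3*2 + 0*2 = 11 = chi_rho(e) = 11.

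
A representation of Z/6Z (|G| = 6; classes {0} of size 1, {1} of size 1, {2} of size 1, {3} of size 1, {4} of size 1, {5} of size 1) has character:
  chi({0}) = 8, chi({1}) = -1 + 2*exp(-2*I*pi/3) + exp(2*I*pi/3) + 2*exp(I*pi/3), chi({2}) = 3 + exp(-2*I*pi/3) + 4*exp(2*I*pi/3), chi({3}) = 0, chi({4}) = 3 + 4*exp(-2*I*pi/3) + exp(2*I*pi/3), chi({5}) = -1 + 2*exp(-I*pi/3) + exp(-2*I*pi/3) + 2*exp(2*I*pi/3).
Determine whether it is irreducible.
Not irreducible (reducible): <chi, chi> = 14 > 1.

Reasoning: <chi, chi> = (1/|G|) sum_C |C| * |chi(C)|^2 = (1/6)[1*|8|^2 + 1*|-1 + 2*exp(-2*I*pi/3) + exp(2*I*pi/3) + 2*exp(I*pi/3)|^2 + 1*|3 + exp(-2*I*pi/3) + 4*exp(2*I*pi/3)|^2 + 1*|0|^2 + 1*|3 + 4*exp(-2*I*pi/3) + exp(2*I*pi/3)|^2 + 1*|-1 + 2*exp(-I*pi/3) + exp(-2*I*pi/3) + 2*exp(2*I*pi/3)|^2]
  = (1/6)[(64) + (3) + (7) + (0) + (7) + (3)] = 84/6 = 14.
(Exp terms are combined using exp(i*s)*conj(exp(i*t)) = exp(i*(s-t)), and sums of them are collapsed using the identity that for every m > 1 the m distinct m-th roots of unity sum to 0, e.g. 1 + exp(2*I*pi/3) + exp(-2*I*pi/3) = 0.)
A character is irreducible iff <chi, chi> = 1, so this representation is reducible.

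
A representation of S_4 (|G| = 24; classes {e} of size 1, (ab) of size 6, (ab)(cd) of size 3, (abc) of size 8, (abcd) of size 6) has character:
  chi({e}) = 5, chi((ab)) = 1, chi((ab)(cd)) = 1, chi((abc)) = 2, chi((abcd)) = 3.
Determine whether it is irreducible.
Not irreducible (reducible): <chi, chi> = 5 > 1.

Details: <chi, chi> = (1/|G|) sum_C |C| * |chi(C)|^2 = (1/24)[1*|5|^2 + 6*|1|^2 + 3*|1|^2 + 8*|2|^2 + 6*|3|^2]
  = (1/24)[(25) + (6) + (3) + (32) + (54)] = 120/24 = 5.
A character is irreducible iff <chi, chi> = 1, so this representation is reducible.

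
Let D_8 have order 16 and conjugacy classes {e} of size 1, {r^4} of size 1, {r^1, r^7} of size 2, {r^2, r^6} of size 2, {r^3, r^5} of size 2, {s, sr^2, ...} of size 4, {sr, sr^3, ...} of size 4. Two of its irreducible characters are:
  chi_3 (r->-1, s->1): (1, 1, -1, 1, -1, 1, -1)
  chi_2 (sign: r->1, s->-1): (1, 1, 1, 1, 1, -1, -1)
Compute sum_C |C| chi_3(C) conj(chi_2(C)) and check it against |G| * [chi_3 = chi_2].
Sum = 0; so <chi_3, chi_2> = 0 (distinct irreducibles are orthogonal).

Details: Compute term by term over conjugacy classes (|C| * chi_3(C) * conj(chi_2(C))):
  1*(1)*conj(1) + 1*(1)*conj(1) + 2*(-1)*conj(1) + 2*(1)*conj(1) + 2*(-1)*conj(1) + 4*(1)*conj(-1) + 4*(-1)*conj(-1)
  = (1) + (1) + (-2) + (2) + (-2) + (-4) + (4)
  = 0.
Dividing by |G| = 16 gives 0/16 = 0, matching the row-orthogonality relation <chi_3, chi_2> = [chi_3 = chi_2].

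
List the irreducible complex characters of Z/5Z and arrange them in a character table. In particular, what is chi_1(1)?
Character table of Z/5Z (irreps indexed chi_0,...,chi_4 with chi_k(m) = zeta_5^(k*m), zeta_5 = exp(2*pi*i/5)):
  irrep \ class  {0} (size 1)  {1} (size 1)    {2} (size 1)    {3} (size 1)    {4} (size 1)  
  chi_0          1             1               1               1               1             
  chi_1          1             exp(2*I*pi/5)   exp(4*I*pi/5)   exp(-4*I*pi/5)  exp(-2*I*pi/5)
  chi_2          1             exp(4*I*pi/5)   exp(-2*I*pi/5)  exp(2*I*pi/5)   exp(-4*I*pi/5)
  chi_3          1             exp(-4*I*pi/5)  exp(2*I*pi/5)   exp(-2*I*pi/5)  exp(4*I*pi/5) 
  chi_4          1             exp(-2*I*pi/5)  exp(-4*I*pi/5)  exp(4*I*pi/5)   exp(2*I*pi/5) 

Spot check: chi_1(1) = zeta_5^(1*1) = zeta_5^1 = exp(2*I*pi/5).

Justification: Z/5Z is abelian, so all 5 irreducible complex representations are 1-dimensional. They are given by chi_k(m) = zeta_5^(k*m) for k = 0,...,4. Row orthogonality: sum_m chi_k(m) conj(chi_l(m)) = 5 * [k = l].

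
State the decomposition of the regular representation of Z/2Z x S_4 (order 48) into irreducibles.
Each irreducible V_i of dimension d_i appears with multiplicity d_i, i.e. rho_reg = (direct sum over all irreducibles V_i) d_i V_i. The irreducible dimensions for Z/2Z x S_4 are 1, 1, 1, 1, 2, 2, 3, 3, 3, 3: 4 irreducibles of dimension 1, each with multiplicity 1; 2 irreducibles of dimension 2, each with multiplicity 2; 4 irreducibles of dimension 3, each with multiplicity 3. Total dimension 4*1*1 + 2*2*2 + 4*3*3 = 48 = |G|.

Explanation: General theorem: in the regular representation of a finite group G, each irreducible appears with multiplicity equal to its dimension. Check: dim(rho_reg) = sum d_i^2 = 1 + 1 + 1 + 1 + 4 + 4 + 9 + 9 + 9 + 9 = 48 = |G|.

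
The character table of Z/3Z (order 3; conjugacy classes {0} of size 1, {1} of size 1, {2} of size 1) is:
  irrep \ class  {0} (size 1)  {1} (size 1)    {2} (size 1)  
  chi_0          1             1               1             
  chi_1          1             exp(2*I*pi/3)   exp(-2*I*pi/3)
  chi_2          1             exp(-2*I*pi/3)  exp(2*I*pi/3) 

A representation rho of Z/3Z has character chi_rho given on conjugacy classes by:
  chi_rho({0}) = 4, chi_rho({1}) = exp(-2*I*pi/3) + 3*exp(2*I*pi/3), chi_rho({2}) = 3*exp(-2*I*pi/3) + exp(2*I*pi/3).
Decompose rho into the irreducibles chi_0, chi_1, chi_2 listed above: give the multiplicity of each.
Multiplicities: chi_0: 0, chi_1: 3, chi_2: 1.

Working: Use <chi_rho, chi> = (1/|G|) sum_C |C| * chi_rho(C) * conj(chi(C)) with |G| = 3 for each irreducible chi in the table:
  <chi_rho, chi_0> = (1/3)[1*(4)*conj(1) + 1*(exp(-2*I*pi/3) + 3*exp(2*I*pi/3))*conj(1) + 1*(3*exp(-2*I*pi/3) + exp(2*I*pi/3))*conj(1)]
      = (1/3)[(4) + (exp(-2*I*pi/3) + 3*exp(2*I*pi/3)) + (3*exp(-2*I*pi/3) + exp(2*I*pi/3))] = 0/3 = 0
  <chi_rho, chi_1> = (1/3)[1*(4)*conj(1) + 1*(exp(-2*I*pi/3) + 3*exp(2*I*pi/3))*conj(exp(2*I*pi/3)) + 1*(3*exp(-2*I*pi/3) + exp(2*I*pi/3))*conj(exp(-2*I*pi/3))]
      = (1/3)[(4) + (3 + exp(2*I*pi/3)) + (3 + exp(-2*I*pi/3))] = 9/3 = 3
  <chi_rho, chi_2> = (1/3)[1*(4)*conj(1) + 1*(exp(-2*I*pi/3) + 3*exp(2*I*pi/3))*conj(exp(-2*I*pi/3)) + 1*(3*exp(-2*I*pi/3) + exp(2*I*pi/3))*conj(exp(2*I*pi/3))]
      = (1/3)[(4) + (1 + 3*exp(-2*I*pi/3)) + (1 + 3*exp(2*I*pi/3))] = 3/3 = 1
(Exp terms are combined using exp(i*s)*conj(exp(i*t)) = exp(i*(s-t)), and sums of them are collapsed using the identity that for every m > 1 the m distinct m-th roots of unity sum to 0, e.g. 1 + exp(2*I*pi/3) + exp(-2*I*pi/3) = 0.)
Dimension check: dim(rho) = sum (mult * dim) = 0*1 + 3*1 + 1*1 = 4 = chi_rho(e) = 4.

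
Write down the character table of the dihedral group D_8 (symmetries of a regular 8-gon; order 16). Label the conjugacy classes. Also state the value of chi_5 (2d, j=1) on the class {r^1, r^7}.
Conjugacy classes: {e} of size 1, {r^4} of size 1, {r^1, r^7} of size 2, {r^2, r^6} of size 2, {r^3, r^5} of size 2, {s, sr^2, ...} of size 4, {sr, sr^3, ...} of size 4.
Character table:
  irrep \ class              {e} (size 1)  {r^4} (size 1)  {r^1, r^7} (size 2)  {r^2, r^6} (size 2)  {r^3, r^5} (size 2)  {s, sr^2, ...} (size 4)  {sr, sr^3, ...} (size 4)
  chi_1 (triv)               1             1               1                    1                    1                    1                        1                       
  chi_2 (sign: r->1, s->-1)  1             1               1                    1                    1                    -1                       -1                      
  chi_3 (r->-1, s->1)        1             1               -1                   1                    -1                   1                        -1                      
  chi_4 (r->-1, s->-1)       1             1               -1                   1                    -1                   -1                       1                       
  chi_5 (2d, j=1)            2             -2              sqrt(2)              0                    -sqrt(2)             0                        0                       
  chi_6 (2d, j=2)            2             2               0                    -2                   0                    0                        0                       
  chi_7 (2d, j=3)            2             -2              -sqrt(2)             0                    sqrt(2)              0                        0                       

Spot check: chi_5 (2d, j=1) on {r^1, r^7} = sqrt(2).

Reasoning: D_8 has order 2*8 = 16 with 7 conjugacy classes, hence 7 irreducibles. Sum of squared dims 1 + 1 + 1 + 1 + 4 + 4 + 4 = 16 = |G|. Linear characters come from the abelianisation; the 2-dimensional irreps have character r^k -> 2*cos(2*pi*j*k/8), reflections -> 0.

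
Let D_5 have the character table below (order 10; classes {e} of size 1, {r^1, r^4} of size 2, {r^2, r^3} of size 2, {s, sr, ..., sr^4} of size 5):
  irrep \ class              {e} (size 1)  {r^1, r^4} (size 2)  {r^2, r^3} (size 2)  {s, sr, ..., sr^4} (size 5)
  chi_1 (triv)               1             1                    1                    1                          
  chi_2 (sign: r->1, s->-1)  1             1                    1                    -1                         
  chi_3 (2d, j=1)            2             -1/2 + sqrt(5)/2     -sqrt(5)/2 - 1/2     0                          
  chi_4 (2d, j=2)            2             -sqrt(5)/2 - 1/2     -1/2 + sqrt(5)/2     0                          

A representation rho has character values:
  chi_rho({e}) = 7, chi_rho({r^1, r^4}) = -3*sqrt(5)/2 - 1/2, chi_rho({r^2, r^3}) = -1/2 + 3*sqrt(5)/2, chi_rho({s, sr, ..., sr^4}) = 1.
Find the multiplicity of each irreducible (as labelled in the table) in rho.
Multiplicities: chi_1: 1, chi_2: 0, chi_3: 0, chi_4: 3.

Solution. Use <chi_rho, chi> = (1/|G|) sum_C |C| * chi_rho(C) * conj(chi(C)) with |G| = 10 for each irreducible chi in the table:
  <chi_rho, chi_1> = (1/10)[1*(7)*conj(1) + 2*(-3*sqrt(5)/2 - 1/2)*conj(1) + 2*(-1/2 + 3*sqrt(5)/2)*conj(1) + 5*(1)*conj(1)]
      = (1/10)[(7) + (-3*sqrt(5) - 1) + (-1 + 3*sqrt(5)) + (5)] = 10/10 = 1
  <chi_rho, chi_2> = (1/10)[1*(7)*conj(1) + 2*(-3*sqrt(5)/2 - 1/2)*conj(1) + 2*(-1/2 + 3*sqrt(5)/2)*conj(1) + 5*(1)*conj(-1)]
      = (1/10)[(7) + (-3*sqrt(5) - 1) + (-1 + 3*sqrt(5)) + (-5)] = 0/10 = 0
  <chi_rho, chi_3> = (1/10)[1*(7)*conj(2) + 2*(-3*sqrt(5)/2 - 1/2)*conj(-1/2 + sqrt(5)/2) + 2*(-1/2 + 3*sqrt(5)/2)*conj(-sqrt(5)/2 - 1/2) + 5*(1)*conj(0)]
      = (1/10)[(14) + (-7 + sqrt(5)) + (-7 - sqrt(5)) + (0)] = 0/10 = 0
  <chi_rho, chi_4> = (1/10)[1*(7)*conj(2) + 2*(-3*sqrt(5)/2 - 1/2)*conj(-sqrt(5)/2 - 1/2) + 2*(-1/2 + 3*sqrt(5)/2)*conj(-1/2 + sqrt(5)/2) + 5*(1)*conj(0)]
      = (1/10)[(14) + (2*sqrt(5) + 8) + (8 - 2*sqrt(5)) + (0)] = 30/10 = 3
Dimension check: dim(rho) = sum (mult * dim) = 1*1 + 0*1 + 0*2 + 3*2 = 7 = chi_rho(e) = 7.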